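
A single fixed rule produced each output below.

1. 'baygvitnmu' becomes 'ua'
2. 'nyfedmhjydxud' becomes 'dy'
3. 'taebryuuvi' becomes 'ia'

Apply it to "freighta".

ar

Each output is the input with this applied: swap the first and last characters, then keep only the first 2 characters.
Starting from "freighta": after the first operation, "areightf"; after the second, "ar".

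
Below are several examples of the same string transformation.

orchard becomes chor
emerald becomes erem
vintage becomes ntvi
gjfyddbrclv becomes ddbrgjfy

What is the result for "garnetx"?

Rule — delete the last 3 characters, then swap the front and back halves of the string.
On "garnetx": the first step gives "garn", and the second then gives "rnga".

rnga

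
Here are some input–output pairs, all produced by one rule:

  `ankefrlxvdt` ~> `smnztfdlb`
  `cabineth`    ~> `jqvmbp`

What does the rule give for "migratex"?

In each case the input is transformed by: delete the first 2 characters, then shift every letter 8 places forward in the alphabet (wrapping around).
Working it through for "migratex": intermediate "gratex", final "ozibmf".

ozibmf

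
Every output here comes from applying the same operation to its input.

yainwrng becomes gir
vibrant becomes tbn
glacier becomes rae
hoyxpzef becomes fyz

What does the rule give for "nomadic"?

cmi

The pattern: move the last character to the front, then keep one character in every 3, starting at position 1 (positions 1st, 4th, 7th, ...).
Working it through for "nomadic": intermediate "cnomadi", final "cmi".
(Check on "vibrant": → "tvibran" → "tbn" ✓)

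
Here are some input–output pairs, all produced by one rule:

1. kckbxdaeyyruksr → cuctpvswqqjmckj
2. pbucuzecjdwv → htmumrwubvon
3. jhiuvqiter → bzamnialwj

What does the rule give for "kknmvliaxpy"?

The pattern: shift every letter 8 places backward in the alphabet (wrapping around).
"kknmvliaxpy" → "ccfendasphq".

ccfendasphq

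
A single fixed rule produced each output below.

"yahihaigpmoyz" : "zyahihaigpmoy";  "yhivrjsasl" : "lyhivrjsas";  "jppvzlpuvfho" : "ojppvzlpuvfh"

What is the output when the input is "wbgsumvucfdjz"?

zwbgsumvucfdj

Looking at the pairs, the operation is to move the last character to the front.
On "wbgsumvucfdjz" that produces "zwbgsumvucfdj".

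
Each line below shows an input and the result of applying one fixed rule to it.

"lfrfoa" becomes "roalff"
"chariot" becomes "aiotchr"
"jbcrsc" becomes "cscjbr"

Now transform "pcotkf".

Looking at the pairs, the operation is to move the first 3 characters to the end (rotate left by 3), then swap the first and last characters.
For "pcotkf", step one produces "tkfpco"; step two turns that into "okfpct".

okfpct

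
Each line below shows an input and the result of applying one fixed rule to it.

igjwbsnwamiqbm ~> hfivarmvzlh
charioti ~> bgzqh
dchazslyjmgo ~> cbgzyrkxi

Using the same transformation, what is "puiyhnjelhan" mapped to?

othxgmidk

The transformation: delete the last 3 characters, then shift every letter 1 place backward in the alphabet (wrapping around).
Applying both steps to "puiyhnjelhan": "puiyhnjel", then "othxgmidk".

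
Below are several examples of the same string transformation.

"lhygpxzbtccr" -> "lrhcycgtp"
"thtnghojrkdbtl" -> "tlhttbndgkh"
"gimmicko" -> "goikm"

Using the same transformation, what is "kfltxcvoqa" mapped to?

Looking at the pairs, the operation is to take characters alternately from the front and the back (1st, last, 2nd, 2nd-last, ...), then delete the last 3 characters.
Applying both steps to "kfltxcvoqa": "kafqlotvxc", then "kafqlot".
(Check on "thtnghojrkdbtl": → "tlhttbndgkhroj" → "tlhttbndgkh" ✓)

kafqlot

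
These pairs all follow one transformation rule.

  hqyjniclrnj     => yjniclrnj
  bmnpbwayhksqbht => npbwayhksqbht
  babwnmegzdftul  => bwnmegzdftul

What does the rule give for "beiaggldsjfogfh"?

iaggldsjfogfh

The transformation: delete the first 2 characters.
"beiaggldsjfogfh" → "iaggldsjfogfh".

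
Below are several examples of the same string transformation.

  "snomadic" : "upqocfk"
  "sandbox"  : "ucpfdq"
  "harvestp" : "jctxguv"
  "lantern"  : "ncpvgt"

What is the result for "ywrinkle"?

In each case the input is transformed by: shift every letter 2 places forward in the alphabet (wrapping around), then delete the last character.
Starting from "ywrinkle": after the first operation, "aytkpmng"; after the second, "aytkpmn".

aytkpmn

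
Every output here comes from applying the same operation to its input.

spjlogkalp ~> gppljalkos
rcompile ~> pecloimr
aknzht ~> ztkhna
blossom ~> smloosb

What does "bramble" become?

Looking at the pairs, the operation is to take characters alternately from the front and the back (1st, last, 2nd, 2nd-last, ...), then swap the first and last characters.
Working it through for "bramble": intermediate "berlabm", final "merlabb".

merlabb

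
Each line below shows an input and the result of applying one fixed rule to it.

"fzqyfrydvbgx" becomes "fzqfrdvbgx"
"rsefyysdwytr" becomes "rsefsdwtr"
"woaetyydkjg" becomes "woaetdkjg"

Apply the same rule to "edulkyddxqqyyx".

In each case the input is transformed by: remove every "y".
Doing the same to "edulkyddxqqyyx": "edulkddxqqx".

edulkddxqqx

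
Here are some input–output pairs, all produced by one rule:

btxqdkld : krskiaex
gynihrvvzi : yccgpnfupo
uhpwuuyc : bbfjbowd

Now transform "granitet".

palanyhu

Rule — swap the front and back halves of the string, then shift every letter 7 places forward in the alphabet (wrapping around).
Starting from "granitet": after the first operation, "itetgran"; after the second, "palanyhu".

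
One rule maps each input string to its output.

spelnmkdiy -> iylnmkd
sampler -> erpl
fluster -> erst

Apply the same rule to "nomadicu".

The transformation: delete the first 3 characters, then move the last 2 characters to the front (rotate right by 2).
For "nomadicu", step one produces "adicu"; step two turns that into "cuadi".

cuadi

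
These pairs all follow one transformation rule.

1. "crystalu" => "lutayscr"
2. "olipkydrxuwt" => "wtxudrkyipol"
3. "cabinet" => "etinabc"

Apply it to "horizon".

onizorh

In each case the input is transformed by: reverse the string, then swap each adjacent pair of characters (1↔2, 3↔4, ...).
"horizon" → "noziroh" → "onizorh".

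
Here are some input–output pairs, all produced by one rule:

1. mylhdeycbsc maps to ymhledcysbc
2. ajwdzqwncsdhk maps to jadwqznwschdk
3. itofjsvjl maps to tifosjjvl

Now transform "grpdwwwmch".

rgdpwwmwhc

Each output is the input with this applied: swap each adjacent pair of characters (1↔2, 3↔4, ...).
Applying that to "grpdwwwmch" gives "rgdpwwmwhc".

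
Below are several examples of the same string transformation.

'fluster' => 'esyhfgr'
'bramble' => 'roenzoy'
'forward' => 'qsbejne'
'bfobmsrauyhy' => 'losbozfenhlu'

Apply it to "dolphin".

aqbycuv

Looking at the pairs, the operation is to shift every letter 13 places forward in the alphabet (wrapping around) — i.e. ROT13, then move the last character to the front.
Working it through for "dolphin": intermediate "qbycuva", final "aqbycuv".
(Check on "bfobmsrauyhy": → "osbozfenhlul" → "losbozfenhlu" ✓)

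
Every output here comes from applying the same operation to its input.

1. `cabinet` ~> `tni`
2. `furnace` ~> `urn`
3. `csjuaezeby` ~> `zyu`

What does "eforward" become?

wrr

The pattern: sort the characters into reverse alphabetical order, then keep only the first 3 characters.
Working it through for "eforward": intermediate "wrrofeda", final "wrr".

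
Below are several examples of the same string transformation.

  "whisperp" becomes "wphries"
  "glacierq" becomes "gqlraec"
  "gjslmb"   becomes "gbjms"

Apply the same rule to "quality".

The rule is to take characters alternately from the front and the back (1st, last, 2nd, 2nd-last, ...), then delete the last character.
For "quality", step one produces "qyutail"; step two turns that into "qyutai".

qyutai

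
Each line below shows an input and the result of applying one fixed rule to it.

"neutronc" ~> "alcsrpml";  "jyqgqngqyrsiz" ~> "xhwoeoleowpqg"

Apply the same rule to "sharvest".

rqfyptcq

The rule is to move the last character to the front, then shift every letter 2 places backward in the alphabet (wrapping around).
On "sharvest": the first step gives "tsharves", and the second then gives "rqfyptcq".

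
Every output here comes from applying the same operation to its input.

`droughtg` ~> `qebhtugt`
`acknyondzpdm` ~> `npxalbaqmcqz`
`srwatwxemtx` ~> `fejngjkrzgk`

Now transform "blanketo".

oynaxrgb

Rule — shift every letter 13 places forward in the alphabet (wrapping around) — i.e. ROT13.
Doing the same to "blanketo": "oynaxrgb".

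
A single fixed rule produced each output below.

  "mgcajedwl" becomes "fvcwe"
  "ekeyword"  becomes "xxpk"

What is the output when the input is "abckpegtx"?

tvizq

Rule — keep every other character starting from the first (positions 1st, 3rd, 5th, ...), then shift every letter 7 places backward in the alphabet (wrapping around).
For "abckpegtx" the result is "tvizq".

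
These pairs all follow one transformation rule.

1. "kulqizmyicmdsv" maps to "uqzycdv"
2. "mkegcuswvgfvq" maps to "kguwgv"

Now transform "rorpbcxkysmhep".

Rule — keep every other character starting from the second (positions 2nd, 4th, 6th, ...).
For "rorpbcxkysmhep" the result is "opckshp".

opckshp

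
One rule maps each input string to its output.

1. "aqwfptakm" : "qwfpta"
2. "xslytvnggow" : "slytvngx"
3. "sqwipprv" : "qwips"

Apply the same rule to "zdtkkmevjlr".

dtkkmevz

In each case the input is transformed by: delete the last 3 characters, then move the first character to the end.
Applying both steps to "zdtkkmevjlr": "zdtkkmev", then "dtkkmevz".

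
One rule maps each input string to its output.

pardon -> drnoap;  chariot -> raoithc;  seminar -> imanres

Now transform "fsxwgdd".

Looking at the pairs, the operation is to swap each adjacent pair of characters (1↔2, 3↔4, ...), then move the first 2 characters to the end (rotate left by 2).
On "fsxwgdd": the first step gives "sfwxdgd", and the second then gives "wxdgdsf".
(Check on "chariot": → "hcraoit" → "raoithc" ✓)

wxdgdsf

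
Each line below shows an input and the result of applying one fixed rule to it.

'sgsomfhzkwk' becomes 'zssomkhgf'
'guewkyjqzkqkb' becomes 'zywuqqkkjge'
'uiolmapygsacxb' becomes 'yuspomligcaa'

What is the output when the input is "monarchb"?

Looking at the pairs, the operation is to delete the last 2 characters, then sort the characters into reverse alphabetical order.
On "monarchb": the first step gives "monarc", and the second then gives "ronmca".

ronmca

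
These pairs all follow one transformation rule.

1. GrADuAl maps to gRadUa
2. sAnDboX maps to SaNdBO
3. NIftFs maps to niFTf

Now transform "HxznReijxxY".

Each output is the input with this applied: flip the case of every letter, then delete the last character.
Working it through for "HxznReijxxY": intermediate "hXZNrEIJXXy", final "hXZNrEIJXX".

hXZNrEIJXX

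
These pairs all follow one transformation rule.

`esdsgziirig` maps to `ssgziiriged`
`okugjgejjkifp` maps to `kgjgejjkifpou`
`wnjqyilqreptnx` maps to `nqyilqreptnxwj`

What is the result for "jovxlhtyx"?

The transformation: move the first 2 characters to the end (rotate left by 2), then swap the first and last characters.
Applying both steps to "jovxlhtyx": "vxlhtyxjo", then "oxlhtyxjv".

oxlhtyxjv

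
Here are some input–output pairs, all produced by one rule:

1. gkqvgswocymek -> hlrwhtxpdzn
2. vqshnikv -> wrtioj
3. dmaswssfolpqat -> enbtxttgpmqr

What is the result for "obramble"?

The transformation: delete the last 2 characters, then shift every letter 1 place forward in the alphabet (wrapping around).
Working it through for "obramble": intermediate "obramb", final "pcsbnc".

pcsbnc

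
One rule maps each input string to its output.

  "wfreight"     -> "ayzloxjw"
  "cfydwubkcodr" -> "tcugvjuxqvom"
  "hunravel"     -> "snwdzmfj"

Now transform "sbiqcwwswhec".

okozwuktaiuo

Looking at the pairs, the operation is to shift every letter 8 places backward in the alphabet (wrapping around), then swap the front and back halves of the string.
Applying both steps to "sbiqcwwswhec": "ktaiuookozwu", then "okozwuktaiuo".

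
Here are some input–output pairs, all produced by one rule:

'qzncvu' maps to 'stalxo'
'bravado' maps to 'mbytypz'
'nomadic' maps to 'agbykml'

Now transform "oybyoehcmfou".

Rule — reverse the string, then shift every letter 2 places backward in the alphabet (wrapping around).
"oybyoehcmfou" → "uofmcheoybyo" → "smdkafcmwzwm".
(Check on "qzncvu": → "uvcnzq" → "stalxo" ✓)

smdkafcmwzwm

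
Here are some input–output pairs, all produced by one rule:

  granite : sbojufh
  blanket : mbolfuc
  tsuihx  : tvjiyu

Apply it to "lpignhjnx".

The pattern: move the first character to the end, then shift every letter 1 place forward in the alphabet (wrapping around).
Starting from "lpignhjnx": after the first operation, "pignhjnxl"; after the second, "qjhoikoym".

qjhoikoym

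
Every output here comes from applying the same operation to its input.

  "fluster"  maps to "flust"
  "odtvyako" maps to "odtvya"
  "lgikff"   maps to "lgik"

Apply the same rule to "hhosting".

hhosti

The transformation: delete the last 2 characters.
On "hhosting" that produces "hhosti".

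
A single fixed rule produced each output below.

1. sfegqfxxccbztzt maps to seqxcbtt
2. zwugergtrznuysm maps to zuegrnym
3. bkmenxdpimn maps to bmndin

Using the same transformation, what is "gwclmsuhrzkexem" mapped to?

gcmurkxm

Looking at the pairs, the operation is to keep every other character starting from the first (positions 1st, 3rd, 5th, ...).
"gwclmsuhrzkexem" → "gcmurkxm".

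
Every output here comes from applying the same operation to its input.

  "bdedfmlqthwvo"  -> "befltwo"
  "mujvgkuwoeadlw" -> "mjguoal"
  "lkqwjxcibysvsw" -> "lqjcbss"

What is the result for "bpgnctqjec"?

The transformation: keep every other character starting from the first (positions 1st, 3rd, 5th, ...).
Applying that to "bpgnctqjec" gives "bgcqe".

bgcqe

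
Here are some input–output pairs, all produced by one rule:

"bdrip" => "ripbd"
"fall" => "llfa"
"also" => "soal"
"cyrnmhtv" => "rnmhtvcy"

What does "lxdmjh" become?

dmjhlx

Rule — move the first 2 characters to the end (rotate left by 2).
On "lxdmjh" that produces "dmjhlx".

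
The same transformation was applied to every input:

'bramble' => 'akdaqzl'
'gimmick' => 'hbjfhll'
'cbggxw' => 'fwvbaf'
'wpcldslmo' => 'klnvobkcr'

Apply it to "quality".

hsxptzk

What's happening: move the last 3 characters to the front (rotate right by 3), then shift every letter 1 place backward in the alphabet (wrapping around).
Working it through for "quality": intermediate "ityqual", final "hsxptzk".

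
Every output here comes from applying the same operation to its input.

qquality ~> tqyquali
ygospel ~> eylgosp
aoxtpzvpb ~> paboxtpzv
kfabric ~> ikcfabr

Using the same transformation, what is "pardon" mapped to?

opnard

In each case the input is transformed by: swap the first and last characters, then move the last 2 characters to the front (rotate right by 2).
Doing the same to "pardon": "opnard".
(Check on "qquality": → "yqualitq" → "tqyquali" ✓)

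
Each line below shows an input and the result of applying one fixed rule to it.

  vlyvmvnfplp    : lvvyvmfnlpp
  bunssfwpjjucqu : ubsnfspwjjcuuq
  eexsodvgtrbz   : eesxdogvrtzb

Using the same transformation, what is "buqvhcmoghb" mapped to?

ubvqchomhgb

Looking at the pairs, the operation is to swap each adjacent pair of characters (1↔2, 3↔4, ...).
Doing the same to "buqvhcmoghb": "ubvqchomhgb".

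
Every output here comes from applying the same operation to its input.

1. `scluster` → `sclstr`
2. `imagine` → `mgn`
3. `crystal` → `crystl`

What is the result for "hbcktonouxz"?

In each case the input is transformed by: remove every vowel.
Applying that to "hbcktonouxz" gives "hbcktnxz".

hbcktnxz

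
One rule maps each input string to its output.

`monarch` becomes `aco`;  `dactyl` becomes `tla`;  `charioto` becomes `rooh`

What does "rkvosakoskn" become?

oaokk

Looking at the pairs, the operation is to keep every other character starting from the second (positions 2nd, 4th, 6th, ...), then move the first character to the end.
Working it through for "rkvosakoskn": intermediate "koaok", final "oaokk".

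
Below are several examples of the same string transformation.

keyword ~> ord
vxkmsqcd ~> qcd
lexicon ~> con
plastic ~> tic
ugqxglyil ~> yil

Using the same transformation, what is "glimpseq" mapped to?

The pattern: keep only the last 3 characters.
"glimpseq" → "seq".

seq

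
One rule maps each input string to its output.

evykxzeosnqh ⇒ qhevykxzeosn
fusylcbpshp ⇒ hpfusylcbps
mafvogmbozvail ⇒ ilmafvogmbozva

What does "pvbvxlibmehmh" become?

mhpvbvxlibmeh

In each case the input is transformed by: move the last 2 characters to the front (rotate right by 2).
On "pvbvxlibmehmh" that produces "mhpvbvxlibmeh".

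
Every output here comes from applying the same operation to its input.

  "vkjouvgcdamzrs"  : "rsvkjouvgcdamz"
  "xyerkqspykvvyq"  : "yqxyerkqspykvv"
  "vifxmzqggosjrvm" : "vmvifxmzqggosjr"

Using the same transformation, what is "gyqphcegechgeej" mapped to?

What's happening: move the last 2 characters to the front (rotate right by 2).
So "gyqphcegechgeej" becomes "ejgyqphcegechge".

ejgyqphcegechge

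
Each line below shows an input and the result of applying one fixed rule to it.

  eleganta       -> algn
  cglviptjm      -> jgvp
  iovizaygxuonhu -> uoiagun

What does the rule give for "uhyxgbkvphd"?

Each output is the input with this applied: keep every other character starting from the second (positions 2nd, 4th, 6th, ...), then move the last character to the front.
"uhyxgbkvphd" → "hhxbv".

hhxbv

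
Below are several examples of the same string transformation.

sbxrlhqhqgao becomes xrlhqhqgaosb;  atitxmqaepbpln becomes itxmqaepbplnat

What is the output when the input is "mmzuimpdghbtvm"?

Looking at the pairs, the operation is to move the first 2 characters to the end (rotate left by 2).
"mmzuimpdghbtvm" → "zuimpdghbtvmmm".

zuimpdghbtvmmm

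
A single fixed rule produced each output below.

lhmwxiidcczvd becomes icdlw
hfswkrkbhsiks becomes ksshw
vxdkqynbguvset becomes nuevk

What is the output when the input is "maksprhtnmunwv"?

hmwms

In each case the input is transformed by: keep one character in every 3, starting at position 1 (positions 1st, 4th, 7th, ...), then move the last 3 characters to the front (rotate right by 3).
Working it through for "maksprhtnmunwv": intermediate "mshmw", final "hmwms".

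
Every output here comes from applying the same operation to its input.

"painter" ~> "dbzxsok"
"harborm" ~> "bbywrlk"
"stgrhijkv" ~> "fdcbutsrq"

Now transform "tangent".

The rule is to sort the characters into reverse alphabetical order, then shift every letter 10 places forward in the alphabet (wrapping around).
For "tangent", step one produces "ttnngea"; step two turns that into "ddxxqok".

ddxxqok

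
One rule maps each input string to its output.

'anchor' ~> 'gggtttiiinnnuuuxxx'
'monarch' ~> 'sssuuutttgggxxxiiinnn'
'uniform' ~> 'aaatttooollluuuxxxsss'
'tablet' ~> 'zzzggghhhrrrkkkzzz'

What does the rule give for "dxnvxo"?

Rule — shift every letter 6 places forward in the alphabet (wrapping around), then repeat every character 3 times.
Applying both steps to "dxnvxo": "jdtbdu", then "jjjdddtttbbbddduuu".

jjjdddtttbbbddduuu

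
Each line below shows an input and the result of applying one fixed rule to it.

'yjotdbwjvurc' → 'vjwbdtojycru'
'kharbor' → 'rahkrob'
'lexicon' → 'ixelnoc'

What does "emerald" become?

The pattern: move the last 3 characters to the front (rotate right by 3), then reverse the string.
Applying both steps to "emerald": "aldemer", then "remedla".

remedla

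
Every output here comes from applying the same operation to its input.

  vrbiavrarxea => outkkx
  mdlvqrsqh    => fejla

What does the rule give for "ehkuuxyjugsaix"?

The rule is to keep every other character starting from the first (positions 1st, 3rd, 5th, ...), then shift every letter 7 places backward in the alphabet (wrapping around).
On "ehkuuxyjugsaix": the first step gives "ekuyusi", and the second then gives "xdnrnlb".

xdnrnlb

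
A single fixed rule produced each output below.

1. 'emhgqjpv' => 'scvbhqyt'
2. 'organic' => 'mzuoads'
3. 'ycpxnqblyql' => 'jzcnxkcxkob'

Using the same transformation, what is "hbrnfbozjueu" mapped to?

In each case the input is transformed by: move the first 3 characters to the end (rotate left by 3), then shift every letter 12 places forward in the alphabet (wrapping around).
Working it through for "hbrnfbozjueu": intermediate "nfbozjueuhbr", final "zrnalvgqgtnd".
(Check on "ycpxnqblyql": → "xnqblyqlycp" → "jzcnxkcxkob" ✓)

zrnalvgqgtnd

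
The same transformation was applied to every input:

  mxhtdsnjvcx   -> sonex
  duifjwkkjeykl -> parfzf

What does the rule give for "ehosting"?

What's happening: keep every other character starting from the second (positions 2nd, 4th, 6th, ...), then shift every letter 5 places backward in the alphabet (wrapping around).
Working it through for "ehosting": intermediate "hsig", final "cndb".

cndb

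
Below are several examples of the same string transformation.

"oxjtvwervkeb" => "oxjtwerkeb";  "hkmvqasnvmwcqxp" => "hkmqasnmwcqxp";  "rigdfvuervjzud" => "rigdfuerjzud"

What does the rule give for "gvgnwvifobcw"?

The transformation: remove every "v".
Doing the same to "gvgnwvifobcw": "ggnwifobcw".

ggnwifobcw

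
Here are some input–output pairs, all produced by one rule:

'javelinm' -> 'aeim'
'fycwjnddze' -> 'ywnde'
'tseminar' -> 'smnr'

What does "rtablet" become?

tbe

Each output is the input with this applied: keep every other character starting from the second (positions 2nd, 4th, 6th, ...).
For "rtablet" the result is "tbe".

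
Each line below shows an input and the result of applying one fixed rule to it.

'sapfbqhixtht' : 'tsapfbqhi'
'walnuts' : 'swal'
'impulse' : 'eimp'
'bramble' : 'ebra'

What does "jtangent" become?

Rule — move the last character to the front, then delete the last 3 characters.
Doing the same to "jtangent": "tjtan".

tjtan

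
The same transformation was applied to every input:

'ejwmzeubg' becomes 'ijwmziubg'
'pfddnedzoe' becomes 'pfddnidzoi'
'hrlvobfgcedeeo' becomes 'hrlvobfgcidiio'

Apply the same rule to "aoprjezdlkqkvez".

aoprjizdlkqkviz

Looking at the pairs, the operation is to replace every "e" with "i".
On "aoprjezdlkqkvez" that produces "aoprjizdlkqkviz".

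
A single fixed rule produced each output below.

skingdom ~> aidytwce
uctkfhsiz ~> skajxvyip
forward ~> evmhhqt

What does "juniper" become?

kzydufh

The pattern: shift every letter 10 places backward in the alphabet (wrapping around), then swap each adjacent pair of characters (1↔2, 3↔4, ...).
Applying both steps to "juniper": "zkdyfuh", then "kzydufh".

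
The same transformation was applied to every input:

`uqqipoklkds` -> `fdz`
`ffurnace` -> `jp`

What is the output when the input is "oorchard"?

gp

The pattern: keep one character in every 3, starting at position 3 (positions 3rd, 6th, 9th, ...), then shift every letter 11 places backward in the alphabet (wrapping around).
For "oorchard" the result is "gp".
(Check on "ffurnace": → "ua" → "jp" ✓)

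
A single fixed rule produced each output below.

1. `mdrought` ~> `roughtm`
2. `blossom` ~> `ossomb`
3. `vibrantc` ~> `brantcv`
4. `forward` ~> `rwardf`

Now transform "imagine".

Rule — move the first character to the end, then delete the first character.
For "imagine", step one produces "maginei"; step two turns that into "aginei".

aginei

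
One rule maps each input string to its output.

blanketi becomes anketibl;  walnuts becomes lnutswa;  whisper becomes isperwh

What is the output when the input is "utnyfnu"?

Looking at the pairs, the operation is to move the first 2 characters to the end (rotate left by 2).
"utnyfnu" → "nyfnuut".

nyfnuut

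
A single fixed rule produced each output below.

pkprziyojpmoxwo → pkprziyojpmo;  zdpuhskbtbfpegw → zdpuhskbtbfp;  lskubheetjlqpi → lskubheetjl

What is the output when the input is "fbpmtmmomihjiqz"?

fbpmtmmomihj

In each case the input is transformed by: delete the last 3 characters.
On "fbpmtmmomihjiqz" that produces "fbpmtmmomihj".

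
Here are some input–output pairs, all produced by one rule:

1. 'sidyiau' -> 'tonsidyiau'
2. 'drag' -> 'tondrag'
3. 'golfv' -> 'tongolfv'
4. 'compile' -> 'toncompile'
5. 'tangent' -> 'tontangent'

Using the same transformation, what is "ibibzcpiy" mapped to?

tonibibzcpiy

The rule is to prepend "ton".
So "ibibzcpiy" becomes "tonibibzcpiy".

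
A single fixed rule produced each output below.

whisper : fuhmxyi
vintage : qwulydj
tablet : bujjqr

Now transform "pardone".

edufqht

The rule is to move the last 3 characters to the front (rotate right by 3), then shift every letter 10 places backward in the alphabet (wrapping around).
Applying that to "pardone" gives "edufqht".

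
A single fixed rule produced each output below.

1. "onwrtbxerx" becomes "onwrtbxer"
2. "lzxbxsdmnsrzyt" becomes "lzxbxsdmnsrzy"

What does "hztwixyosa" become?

Rule — delete the last character.
So "hztwixyosa" becomes "hztwixyos".

hztwixyos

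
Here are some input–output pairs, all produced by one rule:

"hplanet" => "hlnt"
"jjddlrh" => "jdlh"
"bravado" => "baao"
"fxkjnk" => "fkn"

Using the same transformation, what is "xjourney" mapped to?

xore

The pattern: keep every other character starting from the first (positions 1st, 3rd, 5th, ...).
"xjourney" → "xore".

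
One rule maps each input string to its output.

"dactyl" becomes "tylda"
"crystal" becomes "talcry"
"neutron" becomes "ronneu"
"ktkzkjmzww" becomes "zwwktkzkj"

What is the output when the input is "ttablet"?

lettta

What's happening: move the last 3 characters to the front (rotate right by 3), then delete the last character.
"ttablet" → "letttab" → "lettta".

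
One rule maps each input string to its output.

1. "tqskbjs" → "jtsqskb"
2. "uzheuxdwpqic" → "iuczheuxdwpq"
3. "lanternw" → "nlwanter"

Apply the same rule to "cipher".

ecriph

The rule is to swap the first and last characters, then move the last 2 characters to the front (rotate right by 2).
"cipher" → "riphec" → "ecriph".
(Check on "lanternw": → "wanternl" → "nlwanter" ✓)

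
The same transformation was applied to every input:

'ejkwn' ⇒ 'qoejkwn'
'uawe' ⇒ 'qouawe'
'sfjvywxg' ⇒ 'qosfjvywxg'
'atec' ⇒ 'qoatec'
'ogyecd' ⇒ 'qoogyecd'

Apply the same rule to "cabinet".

qocabinet

Each output is the input with this applied: prepend "qo".
So "cabinet" becomes "qocabinet".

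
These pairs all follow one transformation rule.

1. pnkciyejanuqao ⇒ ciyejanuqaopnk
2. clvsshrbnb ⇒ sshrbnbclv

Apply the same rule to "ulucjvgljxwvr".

cjvgljxwvrulu

In each case the input is transformed by: move the first 3 characters to the end (rotate left by 3).
"ulucjvgljxwvr" → "cjvgljxwvrulu".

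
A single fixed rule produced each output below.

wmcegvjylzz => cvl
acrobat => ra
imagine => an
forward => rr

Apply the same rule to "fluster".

What's happening: keep one character in every 3, starting at position 3 (positions 3rd, 6th, 9th, ...).
On "fluster" that produces "ue".

ue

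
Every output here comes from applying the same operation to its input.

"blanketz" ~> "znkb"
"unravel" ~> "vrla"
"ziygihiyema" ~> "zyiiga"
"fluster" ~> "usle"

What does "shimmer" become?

smie

In each case the input is transformed by: sort the characters into reverse alphabetical order, then keep every other character starting from the first (positions 1st, 3rd, 5th, ...).
"shimmer" → "smie".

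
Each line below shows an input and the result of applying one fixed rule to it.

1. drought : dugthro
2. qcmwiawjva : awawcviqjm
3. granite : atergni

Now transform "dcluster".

The rule is to sort the characters into alphabetical order, then take characters alternately from the front and the back (1st, last, 2nd, 2nd-last, ...).
For "dcluster", step one produces "cdelrstu"; step two turns that into "cudteslr".

cudteslr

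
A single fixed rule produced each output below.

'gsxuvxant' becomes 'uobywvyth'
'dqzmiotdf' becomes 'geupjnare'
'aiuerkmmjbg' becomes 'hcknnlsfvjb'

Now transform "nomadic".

djebnpo

Looking at the pairs, the operation is to shift every letter 1 place forward in the alphabet (wrapping around), then reverse the string.
Applying both steps to "nomadic": "opnbejd", then "djebnpo".
(Check on "dqzmiotdf": → "eranjpueg" → "geupjnare" ✓)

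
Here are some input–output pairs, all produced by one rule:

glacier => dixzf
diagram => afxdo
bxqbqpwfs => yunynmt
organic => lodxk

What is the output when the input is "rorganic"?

Rule — shift every letter 3 places backward in the alphabet (wrapping around), then delete the last 2 characters.
On "rorganic": the first step gives "olodxkfz", and the second then gives "olodxk".

olodxk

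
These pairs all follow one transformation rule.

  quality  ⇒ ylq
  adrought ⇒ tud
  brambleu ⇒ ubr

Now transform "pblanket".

tnb

Each output is the input with this applied: reverse the string, then keep one character in every 3, starting at position 1 (positions 1st, 4th, 7th, ...).
Working it through for "pblanket": intermediate "teknalbp", final "tnb".
(Check on "quality": → "ytilauq" → "ylq" ✓)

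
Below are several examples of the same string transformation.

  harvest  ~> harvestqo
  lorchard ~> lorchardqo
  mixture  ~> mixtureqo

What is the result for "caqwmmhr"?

caqwmmhrqo

Rule — append "qo".
Applying that to "caqwmmhr" gives "caqwmmhrqo".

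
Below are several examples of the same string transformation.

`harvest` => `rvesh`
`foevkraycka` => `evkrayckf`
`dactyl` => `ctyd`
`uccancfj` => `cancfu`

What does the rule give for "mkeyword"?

eyworm

The transformation: swap the first and last characters, then delete the first 2 characters.
Applying both steps to "mkeyword": "dkeyworm", then "eyworm".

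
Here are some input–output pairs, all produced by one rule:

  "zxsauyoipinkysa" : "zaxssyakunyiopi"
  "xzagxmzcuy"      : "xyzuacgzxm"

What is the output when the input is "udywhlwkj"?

ujdkywwlh

Each output is the input with this applied: take characters alternately from the front and the back (1st, last, 2nd, 2nd-last, ...).
"udywhlwkj" → "ujdkywwlh".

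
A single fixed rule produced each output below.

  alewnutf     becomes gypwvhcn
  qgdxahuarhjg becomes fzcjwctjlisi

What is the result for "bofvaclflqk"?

The pattern: shift every letter 2 places forward in the alphabet (wrapping around), then move the first 2 characters to the end (rotate left by 2).
For "bofvaclflqk", step one produces "dqhxcenhnsm"; step two turns that into "hxcenhnsmdq".
(Check on "alewnutf": → "cngypwvh" → "gypwvhcn" ✓)

hxcenhnsmdq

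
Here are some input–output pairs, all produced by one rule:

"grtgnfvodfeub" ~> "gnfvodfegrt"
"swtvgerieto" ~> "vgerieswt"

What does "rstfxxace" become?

fxxarst

In each case the input is transformed by: delete the last 2 characters, then move the first 3 characters to the end (rotate left by 3).
"rstfxxace" → "rstfxxa" → "fxxarst".
(Check on "swtvgerieto": → "swtvgerie" → "vgerieswt" ✓)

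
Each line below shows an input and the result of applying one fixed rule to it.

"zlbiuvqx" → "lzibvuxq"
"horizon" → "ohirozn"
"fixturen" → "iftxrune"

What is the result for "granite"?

In each case the input is transformed by: swap each adjacent pair of characters (1↔2, 3↔4, ...).
On "granite" that produces "rgnatie".

rgnatie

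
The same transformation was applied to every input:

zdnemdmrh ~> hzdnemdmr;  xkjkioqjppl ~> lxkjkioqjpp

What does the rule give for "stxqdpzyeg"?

gstxqdpzye

Rule — move the last character to the front.
So "stxqdpzyeg" becomes "gstxqdpzye".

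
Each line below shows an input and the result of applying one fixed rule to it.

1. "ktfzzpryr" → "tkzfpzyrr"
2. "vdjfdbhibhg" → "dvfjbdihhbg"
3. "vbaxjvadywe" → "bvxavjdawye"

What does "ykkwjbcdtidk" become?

kywkbjdcitkd

The transformation: swap each adjacent pair of characters (1↔2, 3↔4, ...).
Applying that to "ykkwjbcdtidk" gives "kywkbjdcitkd".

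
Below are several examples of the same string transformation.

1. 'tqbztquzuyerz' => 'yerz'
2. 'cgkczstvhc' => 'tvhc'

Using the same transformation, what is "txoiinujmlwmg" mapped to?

Rule — keep only the last 4 characters.
So "txoiinujmlwmg" becomes "lwmg".

lwmg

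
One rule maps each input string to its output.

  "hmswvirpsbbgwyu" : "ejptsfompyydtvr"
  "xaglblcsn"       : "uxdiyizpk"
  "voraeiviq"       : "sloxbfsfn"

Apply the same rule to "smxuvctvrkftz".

What's happening: shift every letter 3 places backward in the alphabet (wrapping around).
On "smxuvctvrkftz" that produces "pjurszqsohcqw".

pjurszqsohcqw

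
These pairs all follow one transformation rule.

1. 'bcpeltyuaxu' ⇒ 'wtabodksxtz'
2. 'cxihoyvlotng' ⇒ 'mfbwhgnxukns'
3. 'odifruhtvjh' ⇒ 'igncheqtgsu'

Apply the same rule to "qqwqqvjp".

ioppvppu

Looking at the pairs, the operation is to move the last 2 characters to the front (rotate right by 2), then shift every letter 1 place backward in the alphabet (wrapping around).
"qqwqqvjp" → "jpqqwqqv" → "ioppvppu".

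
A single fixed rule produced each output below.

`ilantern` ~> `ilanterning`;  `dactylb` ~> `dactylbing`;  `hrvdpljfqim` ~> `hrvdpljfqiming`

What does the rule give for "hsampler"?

Each output is the input with this applied: append "ing".
Doing the same to "hsampler": "hsamplering".

hsamplering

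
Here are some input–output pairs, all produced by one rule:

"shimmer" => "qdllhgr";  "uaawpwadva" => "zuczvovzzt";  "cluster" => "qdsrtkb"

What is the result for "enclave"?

duzkbmd

The transformation: reverse the string, then shift every letter 1 place backward in the alphabet (wrapping around).
Applying both steps to "enclave": "evalcne", then "duzkbmd".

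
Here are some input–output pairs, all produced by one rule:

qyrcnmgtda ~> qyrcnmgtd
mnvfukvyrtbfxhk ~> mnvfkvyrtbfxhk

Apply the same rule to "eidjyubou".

The rule is to remove every vowel.
"eidjyubou" → "djyb".

djyb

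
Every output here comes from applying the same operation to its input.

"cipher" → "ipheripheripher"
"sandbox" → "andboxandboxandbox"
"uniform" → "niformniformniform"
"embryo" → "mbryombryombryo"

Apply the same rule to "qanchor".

What's happening: delete the first character, then write the whole string 3 times in a row.
Starting from "qanchor": after the first operation, "anchor"; after the second, "anchoranchoranchor".
(Check on "sandbox": → "andbox" → "andboxandboxandbox" ✓)

anchoranchoranchor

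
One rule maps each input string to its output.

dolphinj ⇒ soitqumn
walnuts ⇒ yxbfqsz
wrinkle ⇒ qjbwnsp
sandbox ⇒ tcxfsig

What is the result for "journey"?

Looking at the pairs, the operation is to shift every letter 5 places forward in the alphabet (wrapping around), then move the last 2 characters to the front (rotate right by 2).
For "journey", step one produces "otzwsjd"; step two turns that into "jdotzws".

jdotzws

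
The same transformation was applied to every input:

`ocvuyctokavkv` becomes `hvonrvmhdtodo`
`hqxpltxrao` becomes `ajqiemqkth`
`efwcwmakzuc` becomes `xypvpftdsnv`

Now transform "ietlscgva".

Each output is the input with this applied: shift every letter 7 places backward in the alphabet (wrapping around).
For "ietlscgva" the result is "bxmelvzot".

bxmelvzot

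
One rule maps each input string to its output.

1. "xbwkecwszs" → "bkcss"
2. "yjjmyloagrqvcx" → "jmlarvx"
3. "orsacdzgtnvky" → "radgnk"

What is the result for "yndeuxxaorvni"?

nexarn

What's happening: keep every other character starting from the second (positions 2nd, 4th, 6th, ...).
On "yndeuxxaorvni" that produces "nexarn".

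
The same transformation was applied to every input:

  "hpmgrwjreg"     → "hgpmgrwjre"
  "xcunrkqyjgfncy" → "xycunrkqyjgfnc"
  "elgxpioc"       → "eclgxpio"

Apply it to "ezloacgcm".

The rule is to swap the first and last characters, then move the last character to the front.
For "ezloacgcm", step one produces "mzloacgce"; step two turns that into "emzloacgc".

emzloacgc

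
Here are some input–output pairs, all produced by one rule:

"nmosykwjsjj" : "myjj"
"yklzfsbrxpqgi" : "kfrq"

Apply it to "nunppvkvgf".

Looking at the pairs, the operation is to keep one character in every 3, starting at position 2 (positions 2nd, 5th, 8th, ...).
Applying that to "nunppvkvgf" gives "upv".

upv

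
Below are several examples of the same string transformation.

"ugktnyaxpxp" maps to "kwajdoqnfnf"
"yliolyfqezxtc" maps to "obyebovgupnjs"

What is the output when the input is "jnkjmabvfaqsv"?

In each case the input is transformed by: shift every letter 10 places backward in the alphabet (wrapping around).
Applying that to "jnkjmabvfaqsv" gives "zdazcqrlvqgil".

zdazcqrlvqgil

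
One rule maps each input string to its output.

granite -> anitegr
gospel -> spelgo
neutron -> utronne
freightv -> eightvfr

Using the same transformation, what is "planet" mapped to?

anetpl

Rule — move the first 2 characters to the end (rotate left by 2).
So "planet" becomes "anetpl".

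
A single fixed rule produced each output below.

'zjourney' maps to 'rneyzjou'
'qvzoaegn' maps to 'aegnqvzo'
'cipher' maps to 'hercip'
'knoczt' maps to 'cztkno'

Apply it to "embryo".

ryoemb

The pattern: swap the front and back halves of the string.
So "embryo" becomes "ryoemb".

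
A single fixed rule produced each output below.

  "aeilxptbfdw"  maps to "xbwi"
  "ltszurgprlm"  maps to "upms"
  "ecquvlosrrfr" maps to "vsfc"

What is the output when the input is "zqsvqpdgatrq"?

qgrq

Rule — move the first 3 characters to the end (rotate left by 3), then keep one character in every 3, starting at position 2 (positions 2nd, 5th, 8th, ...).
For "zqsvqpdgatrq", step one produces "vqpdgatrqzqs"; step two turns that into "qgrq".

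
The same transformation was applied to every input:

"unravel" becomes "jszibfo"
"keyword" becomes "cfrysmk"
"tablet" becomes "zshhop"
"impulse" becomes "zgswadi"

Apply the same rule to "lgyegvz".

The transformation: shift every letter 12 places backward in the alphabet (wrapping around), then move the last 3 characters to the front (rotate right by 3).
Starting from "lgyegvz": after the first operation, "zumsujn"; after the second, "ujnzums".

ujnzums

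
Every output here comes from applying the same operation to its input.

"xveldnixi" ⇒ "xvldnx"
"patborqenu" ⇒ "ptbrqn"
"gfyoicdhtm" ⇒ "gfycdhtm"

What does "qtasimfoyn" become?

qtsmfyn

The pattern: remove every vowel.
"qtasimfoyn" → "qtsmfyn".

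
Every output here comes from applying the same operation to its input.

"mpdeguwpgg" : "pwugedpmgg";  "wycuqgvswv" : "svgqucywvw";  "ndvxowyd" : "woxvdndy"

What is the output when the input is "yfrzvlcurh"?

Rule — move the last 2 characters to the front (rotate right by 2), then reverse the string.
On "yfrzvlcurh" that produces "uclvzrfyhr".

uclvzrfyhr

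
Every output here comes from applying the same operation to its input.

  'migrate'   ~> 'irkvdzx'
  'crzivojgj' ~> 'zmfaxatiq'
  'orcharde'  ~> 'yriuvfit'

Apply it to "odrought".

The rule is to shift every letter 9 places backward in the alphabet (wrapping around), then move the first 3 characters to the end (rotate left by 3).
"odrought" → "flxykfui".

flxykfui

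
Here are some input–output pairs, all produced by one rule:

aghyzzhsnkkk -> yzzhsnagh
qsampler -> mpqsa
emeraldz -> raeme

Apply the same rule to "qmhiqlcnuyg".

iqlcnqmh

In each case the input is transformed by: delete the last 3 characters, then move the first 3 characters to the end (rotate left by 3).
Working it through for "qmhiqlcnuyg": intermediate "qmhiqlcn", final "iqlcnqmh".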